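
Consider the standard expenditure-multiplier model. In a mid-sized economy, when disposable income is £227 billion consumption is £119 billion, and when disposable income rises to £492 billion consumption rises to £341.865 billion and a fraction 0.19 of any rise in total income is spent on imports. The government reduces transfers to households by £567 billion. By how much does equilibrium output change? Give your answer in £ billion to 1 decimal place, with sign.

MPC = ΔC/ΔYd = (341.865 − 119)/(492 − 227) = 222.865/265 = 0.841.
The transfer change shifts disposable income by −£567 billion, so first-round consumption changes by c·ΔTR = 0.841 × (−£567 billion) = −£476.847 billion.
Expenditure multiplier = 1/(1 − c + m) = 1/(1 − 0.841 + 0.19) = 1/0.349 ≈ 2.865.
The transfer multiplier is c × k ≈ 2.41, so ΔY = k × (c·ΔTR) = (−£476.847 billion) / 0.349 ≈ −£1,366.3 billion.

−£1,366.3 billion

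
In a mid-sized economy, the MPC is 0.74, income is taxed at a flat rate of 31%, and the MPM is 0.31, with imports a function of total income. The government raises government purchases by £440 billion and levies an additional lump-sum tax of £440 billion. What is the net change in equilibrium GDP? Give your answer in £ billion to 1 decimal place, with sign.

+£143.1 billion

Expenditure multiplier = 1/(1 − c(1−t) + m) = 1/(1 − 0.74×0.69 + 0.31) = 1/0.7994 ≈ 1.251.
ΔG contributes k·ΔG = (+£440 billion) / 0.7994 ≈ +£550.4 billion.
ΔT of +£440 billion changes first-round spending by −c·ΔT = −£325.6 billion, contributing k·(−c·ΔT) = (−£325.6 billion) / 0.7994 ≈ −£407.3 billion.
Net ΔY = k(ΔG − c·ΔT) = (+£114.4 billion) / 0.7994 ≈ +£143.1 billion.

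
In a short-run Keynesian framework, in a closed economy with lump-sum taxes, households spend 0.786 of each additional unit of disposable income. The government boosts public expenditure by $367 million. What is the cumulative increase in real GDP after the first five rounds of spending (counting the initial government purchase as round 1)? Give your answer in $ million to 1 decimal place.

Round 1 adds ΔG = $367 million; each later round is MPC = 0.786 times the previous.
After 5 rounds: 367 + 288.462 + 226.731132 + 178.210669752 + 140.073586425072 = ΔG·(1 − c^5)/(1 − c) = 367 × (1 − 0.299994111526176)/0.214 ≈ $1,200.5 million.

$1,200.5 million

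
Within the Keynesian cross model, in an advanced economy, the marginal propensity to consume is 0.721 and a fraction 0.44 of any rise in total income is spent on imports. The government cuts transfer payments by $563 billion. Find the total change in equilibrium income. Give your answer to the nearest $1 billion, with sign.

−$565 billion

The transfer change shifts disposable income by −$563 billion, so first-round consumption changes by c·ΔTR = 0.721 × (−$563 billion) = −$405.923 billion.
Expenditure multiplier = 1/(1 − c + m) = 1/(1 − 0.721 + 0.44) = 1/0.719 ≈ 1.391.
The transfer multiplier is c × k ≈ 1.003, so ΔY = k × (c·ΔTR) = (−$405.923 billion) / 0.719 ≈ −$565 billion.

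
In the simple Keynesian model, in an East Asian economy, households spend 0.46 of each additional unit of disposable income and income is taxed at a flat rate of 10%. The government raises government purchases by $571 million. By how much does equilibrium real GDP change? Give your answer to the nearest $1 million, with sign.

Spending multiplier = 1/(1 − c(1−t)) = 1/(1 − 0.46×0.9) = 1/0.586 ≈ 1.706.
ΔY = k × ΔG = (+$571 million) / 0.586 ≈ +$974 million.

+$974 million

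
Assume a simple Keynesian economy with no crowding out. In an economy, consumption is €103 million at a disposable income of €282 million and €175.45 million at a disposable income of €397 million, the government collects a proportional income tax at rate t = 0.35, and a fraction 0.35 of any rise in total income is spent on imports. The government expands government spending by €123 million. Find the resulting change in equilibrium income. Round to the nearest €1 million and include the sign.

+€131 million

MPC = ΔC/ΔYd = (175.45 − 103)/(397 − 282) = 72.45/115 = 0.63.
Spending multiplier = 1/(1 − c(1−t) + m) = 1/(1 − 0.63×0.65 + 0.35) = 1/0.9405 ≈ 1.063.
ΔY = k × ΔG = (+€123 million) / 0.9405 ≈ +€131 million.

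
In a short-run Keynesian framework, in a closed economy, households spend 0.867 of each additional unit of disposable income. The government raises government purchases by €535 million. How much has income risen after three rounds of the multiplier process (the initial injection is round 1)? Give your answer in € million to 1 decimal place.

€1,401.0 million

Round 1 adds ΔG = €535 million; each later round is MPC = 0.867 times the previous.
After 3 rounds: 535 + 463.845 + 402.153615 = ΔG·(1 − c^3)/(1 − c) = 535 × (1 − 0.651714363)/0.133 ≈ €1,401 million.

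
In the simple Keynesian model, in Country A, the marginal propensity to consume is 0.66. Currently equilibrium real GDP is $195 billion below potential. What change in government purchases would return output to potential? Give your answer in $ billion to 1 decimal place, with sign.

+$66.3 billion

Spending multiplier = 1/(1 − MPC) = 1/(1 − 0.66) = 1/0.34 ≈ 2.941.
Need ΔY = +$195 billion, so ΔG = ΔY/k = (+$195 billion) × 0.34 = +$66.3 billion.
The government should increase government purchases by $66.3 billion.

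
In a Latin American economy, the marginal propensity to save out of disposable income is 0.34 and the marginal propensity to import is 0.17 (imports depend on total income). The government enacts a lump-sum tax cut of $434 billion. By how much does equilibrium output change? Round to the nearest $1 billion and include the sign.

+$562 billion

MPC = 1 − MPS = 1 − 0.34 = 0.66.
A lump-sum tax change of −$434 billion shifts disposable income by +$434 billion; first-round consumption changes by −c × ΔT = −0.66 × (−$434 billion) = +$286.44 billion.
Expenditure multiplier = 1/(1 − c + m) = 1/(1 − 0.66 + 0.17) = 1/0.51 ≈ 1.961.
The tax multiplier is −c × k ≈ −1.294, so ΔY = k × (−c·ΔT) = (+$286.44 billion) / 0.51 ≈ +$562 billion.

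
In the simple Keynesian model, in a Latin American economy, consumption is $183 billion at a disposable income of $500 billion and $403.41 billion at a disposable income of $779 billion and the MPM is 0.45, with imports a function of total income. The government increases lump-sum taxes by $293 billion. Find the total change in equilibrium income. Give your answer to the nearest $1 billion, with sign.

−$351 billion

MPC = ΔC/ΔYd = (403.41 − 183)/(779 − 500) = 220.41/279 = 0.79.
A lump-sum tax change of +$293 billion shifts disposable income by −$293 billion; first-round consumption changes by −c × ΔT = −0.79 × (+$293 billion) = −$231.47 billion.
Expenditure multiplier = 1/(1 − c + m) = 1/(1 − 0.79 + 0.45) = 1/0.66 ≈ 1.515.
The tax multiplier is −c × k ≈ −1.197, so ΔY = k × (−c·ΔT) = (−$231.47 billion) / 0.66 ≈ −$351 billion.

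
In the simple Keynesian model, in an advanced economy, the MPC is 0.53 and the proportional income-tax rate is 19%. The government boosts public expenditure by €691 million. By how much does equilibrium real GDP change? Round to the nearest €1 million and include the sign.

Spending multiplier = 1/(1 − c(1−t)) = 1/(1 − 0.53×0.81) = 1/0.5707 ≈ 1.752.
ΔY = k × ΔG = (+€691 million) / 0.5707 ≈ +€1,211 million.

+€1,211 million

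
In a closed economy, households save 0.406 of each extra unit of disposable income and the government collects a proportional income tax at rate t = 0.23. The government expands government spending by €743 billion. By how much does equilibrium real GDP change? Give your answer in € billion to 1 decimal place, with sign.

MPC = 1 − MPS = 1 − 0.406 = 0.594.
Spending multiplier = 1/(1 − c(1−t)) = 1/(1 − 0.594×0.77) = 1/0.54262 ≈ 1.843.
ΔY = k × ΔG = (+€743 billion) / 0.54262 ≈ +€1,369.3 billion.

+€1,369.3 billion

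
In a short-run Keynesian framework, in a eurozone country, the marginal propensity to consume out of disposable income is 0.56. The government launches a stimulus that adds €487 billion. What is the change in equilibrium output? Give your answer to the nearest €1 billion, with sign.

+€1,107 billion

Government-spending multiplier = 1/(1 − MPC) = 1/(1 − 0.56) = 1/0.44 ≈ 2.273.
ΔY = k × ΔG = (+€487 billion) / 0.44 ≈ +€1,107 billion.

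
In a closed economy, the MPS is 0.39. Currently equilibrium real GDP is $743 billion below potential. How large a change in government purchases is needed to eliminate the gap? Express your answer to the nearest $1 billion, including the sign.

+$290 billion

MPC = 1 − MPS = 1 − 0.39 = 0.61.
Spending multiplier = 1/(1 − MPC) = 1/(1 − 0.61) = 1/0.39 ≈ 2.564.
Need ΔY = +$743 billion, so ΔG = ΔY/k = (+$743 billion) × 0.39 ≈ +$290 billion.
The government should increase government purchases by $290 billion.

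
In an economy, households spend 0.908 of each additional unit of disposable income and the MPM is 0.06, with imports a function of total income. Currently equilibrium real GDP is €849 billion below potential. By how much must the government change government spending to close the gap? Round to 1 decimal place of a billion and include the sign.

Spending multiplier = 1/(1 − c + m) = 1/(1 − 0.908 + 0.06) = 1/0.152 ≈ 6.579.
Need ΔY = +€849 billion, so ΔG = ΔY/k = (+€849 billion) × 0.152 ≈ +€129 billion.
The government should increase government spending by €129 billion.

+€129.0 billion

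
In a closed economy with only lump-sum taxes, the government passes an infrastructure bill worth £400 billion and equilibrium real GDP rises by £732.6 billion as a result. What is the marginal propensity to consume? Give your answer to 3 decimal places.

0.454

Implied spending multiplier k = ΔY/ΔG = 732.6/400 = 1.8315.
Since k = 1/(1 − MPC), MPC = 1 − 1/k = 1 − ΔG/ΔY = 1 − 400/732.6 ≈ 0.454.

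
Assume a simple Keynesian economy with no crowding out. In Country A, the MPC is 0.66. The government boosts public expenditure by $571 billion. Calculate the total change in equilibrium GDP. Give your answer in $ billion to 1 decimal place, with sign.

Expenditure multiplier = 1/(1 − MPC) = 1/(1 − 0.66) = 1/0.34 ≈ 2.941.
ΔY = k × ΔG = (+$571 billion) / 0.34 ≈ +$1,679.4 billion.

+$1,679.4 billion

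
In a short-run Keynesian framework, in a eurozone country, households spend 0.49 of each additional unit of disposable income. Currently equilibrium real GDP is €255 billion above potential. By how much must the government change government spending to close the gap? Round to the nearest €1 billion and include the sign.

−€130 billion

Spending multiplier = 1/(1 − MPC) = 1/(1 − 0.49) = 1/0.51 ≈ 1.961.
Need ΔY = −€255 billion, so ΔG = ΔY/k = (−€255 billion) × 0.51 ≈ −€130 billion.
The government should cut government spending by €130 billion.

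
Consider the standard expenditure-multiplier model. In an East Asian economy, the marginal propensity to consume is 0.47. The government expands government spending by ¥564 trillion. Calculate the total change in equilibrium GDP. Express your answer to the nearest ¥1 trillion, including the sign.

Expenditure multiplier = 1/(1 − MPC) = 1/(1 − 0.47) = 1/0.53 ≈ 1.887.
ΔY = k × ΔG = (+¥564 trillion) / 0.53 ≈ +¥1,064 trillion.

+¥1,064 trillion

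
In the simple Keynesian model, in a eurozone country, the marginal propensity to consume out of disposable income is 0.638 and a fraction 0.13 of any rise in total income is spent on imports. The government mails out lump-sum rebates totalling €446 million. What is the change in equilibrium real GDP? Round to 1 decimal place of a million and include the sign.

+€578.3 million

A lump-sum tax change of −€446 million shifts disposable income by +€446 million; first-round consumption changes by −c × ΔT = −0.638 × (−€446 million) = +€284.548 million.
Expenditure multiplier = 1/(1 − c + m) = 1/(1 − 0.638 + 0.13) = 1/0.492 ≈ 2.033.
The tax multiplier is −c × k ≈ −1.297, so ΔY = k × (−c·ΔT) = (+€284.548 million) / 0.492 ≈ +€578.3 million.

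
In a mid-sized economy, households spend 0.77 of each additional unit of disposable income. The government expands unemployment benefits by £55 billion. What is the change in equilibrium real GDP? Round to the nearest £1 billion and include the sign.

+£184 billion

The transfer change shifts disposable income by +£55 billion, so first-round consumption changes by c·ΔTR = 0.77 × (+£55 billion) = +£42.35 billion.
Expenditure multiplier = 1/(1 − MPC) = 1/(1 − 0.77) = 1/0.23 ≈ 4.348.
The transfer multiplier is c × k ≈ 3.348, so ΔY = k × (c·ΔTR) = (+£42.35 billion) / 0.23 ≈ +£184 billion.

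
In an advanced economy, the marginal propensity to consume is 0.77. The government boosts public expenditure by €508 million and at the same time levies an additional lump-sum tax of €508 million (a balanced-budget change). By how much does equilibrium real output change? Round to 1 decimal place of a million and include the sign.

Expenditure multiplier = 1/(1 − MPC) = 1/(1 − 0.77) = 1/0.23 ≈ 4.348.
ΔG contributes k·ΔG = (+€508 million) / 0.23 ≈ +€2,208.7 million.
ΔT of +€508 million changes first-round spending by −c·ΔT = −€391.16 million, contributing k·(−c·ΔT) = (−€391.16 million) / 0.23 ≈ −€1,700.7 million.
With ΔG = ΔT and no other leakages, the balanced-budget multiplier is 1, so ΔY = ΔG = +€508 million.

+€508.0 million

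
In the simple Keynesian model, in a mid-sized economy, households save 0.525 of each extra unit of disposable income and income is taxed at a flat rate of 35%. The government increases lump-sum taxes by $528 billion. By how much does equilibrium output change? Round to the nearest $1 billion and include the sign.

−$363 billion

MPC = 1 − MPS = 1 − 0.525 = 0.475.
A lump-sum tax change of +$528 billion shifts disposable income by −$528 billion; first-round consumption changes by −c × ΔT = −0.475 × (+$528 billion) = −$250.8 billion.
Expenditure multiplier = 1/(1 − c(1−t)) = 1/(1 − 0.475×0.65) = 1/0.69125 ≈ 1.447.
The tax multiplier is −c × k ≈ −0.687, so ΔY = k × (−c·ΔT) = (−$250.8 billion) / 0.69125 ≈ −$363 billion.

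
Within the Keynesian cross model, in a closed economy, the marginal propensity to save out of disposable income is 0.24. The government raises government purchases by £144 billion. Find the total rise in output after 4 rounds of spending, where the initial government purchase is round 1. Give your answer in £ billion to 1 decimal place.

MPC = 1 − MPS = 1 − 0.24 = 0.76.
Round 1 adds ΔG = £144 billion; each later round is MPC = 0.76 times the previous.
After 4 rounds: 144 + 109.44 + 83.1744 + 63.212544 = ΔG·(1 − c^4)/(1 − c) = 144 × (1 − 0.33362176)/0.24 ≈ £399.8 billion.

£399.8 billion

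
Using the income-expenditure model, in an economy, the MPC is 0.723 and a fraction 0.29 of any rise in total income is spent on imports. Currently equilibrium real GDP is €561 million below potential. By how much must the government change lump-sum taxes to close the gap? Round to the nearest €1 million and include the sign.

Spending multiplier = 1/(1 − c + m) = 1/(1 − 0.723 + 0.29) = 1/0.567 ≈ 1.764.
Tax multiplier = −c·k = −0.723/0.567 ≈ −1.275. Need ΔY = +€561 million, so ΔT = ΔY/(−c·k) = −(+€561 million) × 0.567 / 0.723 ≈ −€440 million.
The government should cut lump-sum taxes by €440 million.

−€440 million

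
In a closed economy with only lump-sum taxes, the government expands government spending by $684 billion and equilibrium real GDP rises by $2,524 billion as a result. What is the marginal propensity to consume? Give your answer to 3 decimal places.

Implied spending multiplier k = ΔY/ΔG = 2,524/684 ≈ 3.6901.
Since k = 1/(1 − MPC), MPC = 1 − 1/k = 1 − ΔG/ΔY = 1 − 684/2,524 ≈ 0.729.

0.729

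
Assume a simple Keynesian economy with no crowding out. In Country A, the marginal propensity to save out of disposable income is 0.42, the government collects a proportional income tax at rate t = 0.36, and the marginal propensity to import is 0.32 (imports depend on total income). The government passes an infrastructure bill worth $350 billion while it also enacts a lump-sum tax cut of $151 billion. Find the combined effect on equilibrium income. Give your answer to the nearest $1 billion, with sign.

+$461 billion

MPC = 1 − MPS = 1 − 0.42 = 0.58.
Expenditure multiplier = 1/(1 − c(1−t) + m) = 1/(1 − 0.58×0.64 + 0.32) = 1/0.9488 ≈ 1.054.
ΔG contributes k·ΔG = (+$350 billion) / 0.9488 ≈ +$368.9 billion.
ΔT of −$151 billion changes first-round spending by −c·ΔT = +$87.58 billion, contributing k·(−c·ΔT) = (+$87.58 billion) / 0.9488 ≈ +$92.3 billion.
Net ΔY = k(ΔG − c·ΔT) = (+$437.58 billion) / 0.9488 ≈ +$461 billion.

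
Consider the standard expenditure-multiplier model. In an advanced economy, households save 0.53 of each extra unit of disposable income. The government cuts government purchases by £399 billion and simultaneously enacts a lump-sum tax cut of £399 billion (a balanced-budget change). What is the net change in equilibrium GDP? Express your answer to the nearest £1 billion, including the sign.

MPC = 1 − MPS = 1 − 0.53 = 0.47.
Expenditure multiplier = 1/(1 − MPC) = 1/(1 − 0.47) = 1/0.53 ≈ 1.887.
ΔG contributes k·ΔG = (−£399 billion) / 0.53 ≈ −£752.8 billion.
ΔT of −£399 billion changes first-round spending by −c·ΔT = +£187.53 billion, contributing k·(−c·ΔT) = (+£187.53 billion) / 0.53 ≈ +£353.8 billion.
With ΔG = ΔT and no other leakages, the balanced-budget multiplier is 1, so ΔY = ΔG = −£399 billion.

−£399 billion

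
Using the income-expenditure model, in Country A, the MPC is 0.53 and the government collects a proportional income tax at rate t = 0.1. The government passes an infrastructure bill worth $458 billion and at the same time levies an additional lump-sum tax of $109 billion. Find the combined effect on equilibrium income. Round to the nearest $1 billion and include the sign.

+$765 billion

Expenditure multiplier = 1/(1 − c(1−t)) = 1/(1 − 0.53×0.9) = 1/0.523 ≈ 1.912.
ΔG contributes k·ΔG = (+$458 billion) / 0.523 ≈ +$875.7 billion.
ΔT of +$109 billion changes first-round spending by −c·ΔT = −$57.77 billion, contributing k·(−c·ΔT) = (−$57.77 billion) / 0.523 ≈ −$110.5 billion.
Net ΔY = k(ΔG − c·ΔT) = (+$400.23 billion) / 0.523 ≈ +$765 billion.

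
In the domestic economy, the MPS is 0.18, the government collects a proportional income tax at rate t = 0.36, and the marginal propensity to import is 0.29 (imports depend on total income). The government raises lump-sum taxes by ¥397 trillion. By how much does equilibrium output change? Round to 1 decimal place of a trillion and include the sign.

MPC = 1 − MPS = 1 − 0.18 = 0.82.
A lump-sum tax change of +¥397 trillion shifts disposable income by −¥397 trillion; first-round consumption changes by −c × ΔT = −0.82 × (+¥397 trillion) = −¥325.54 trillion.
Expenditure multiplier = 1/(1 − c(1−t) + m) = 1/(1 − 0.82×0.64 + 0.29) = 1/0.7652 ≈ 1.307.
The tax multiplier is −c × k ≈ −1.072, so ΔY = k × (−c·ΔT) = (−¥325.54 trillion) / 0.7652 ≈ −¥425.4 trillion.

−¥425.4 trillion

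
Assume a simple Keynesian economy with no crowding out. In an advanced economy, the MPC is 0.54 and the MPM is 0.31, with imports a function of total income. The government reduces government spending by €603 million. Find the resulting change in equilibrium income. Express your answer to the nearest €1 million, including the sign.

−€783 million

Spending multiplier = 1/(1 − c + m) = 1/(1 − 0.54 + 0.31) = 1/0.77 ≈ 1.299.
ΔY = k × ΔG = (−€603 million) / 0.77 ≈ −€783 million.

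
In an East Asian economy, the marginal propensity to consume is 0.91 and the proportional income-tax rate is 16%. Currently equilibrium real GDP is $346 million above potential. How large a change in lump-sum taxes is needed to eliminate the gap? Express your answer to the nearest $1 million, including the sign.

+$90 million

Spending multiplier = 1/(1 − c(1−t)) = 1/(1 − 0.91×0.84) = 1/0.2356 ≈ 4.244.
Tax multiplier = −c·k = −0.91/0.2356 ≈ −3.862. Need ΔY = −$346 million, so ΔT = ΔY/(−c·k) = −(−$346 million) × 0.2356 / 0.91 ≈ +$90 million.
The government should raise lump-sum taxes by $90 million.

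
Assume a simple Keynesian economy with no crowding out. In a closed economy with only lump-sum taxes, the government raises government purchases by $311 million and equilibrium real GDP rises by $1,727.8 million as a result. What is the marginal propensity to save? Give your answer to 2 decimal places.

Implied spending multiplier k = ΔY/ΔG = 1,727.8/311 ≈ 5.5556.
Since k = 1/(1 − MPC), MPC = 1 − 1/k = 1 − ΔG/ΔY = 1 − 311/1,727.8 ≈ 0.82.
MPS = 1 − MPC = 0.18.

0.18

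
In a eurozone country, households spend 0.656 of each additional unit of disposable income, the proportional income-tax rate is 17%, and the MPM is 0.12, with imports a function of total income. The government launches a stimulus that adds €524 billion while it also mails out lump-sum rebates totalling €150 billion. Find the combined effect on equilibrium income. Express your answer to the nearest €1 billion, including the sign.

+€1,081 billion

Expenditure multiplier = 1/(1 − c(1−t) + m) = 1/(1 − 0.656×0.83 + 0.12) = 1/0.57552 ≈ 1.738.
ΔG contributes k·ΔG = (+€524 billion) / 0.57552 ≈ +€910.5 billion.
ΔT of −€150 billion changes first-round spending by −c·ΔT = +€98.4 billion, contributing k·(−c·ΔT) = (+€98.4 billion) / 0.57552 ≈ +€171 billion.
Net ΔY = k(ΔG − c·ΔT) = (+€622.4 billion) / 0.57552 ≈ +€1,081 billion.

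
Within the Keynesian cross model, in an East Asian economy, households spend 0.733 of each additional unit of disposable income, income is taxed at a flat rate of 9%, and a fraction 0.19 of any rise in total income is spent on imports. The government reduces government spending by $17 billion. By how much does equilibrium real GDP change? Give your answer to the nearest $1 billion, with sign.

−$33 billion

Government-spending multiplier = 1/(1 − c(1−t) + m) = 1/(1 − 0.733×0.91 + 0.19) = 1/0.52297 ≈ 1.912.
ΔY = k × ΔG = (−$17 billion) / 0.52297 ≈ −$33 billion.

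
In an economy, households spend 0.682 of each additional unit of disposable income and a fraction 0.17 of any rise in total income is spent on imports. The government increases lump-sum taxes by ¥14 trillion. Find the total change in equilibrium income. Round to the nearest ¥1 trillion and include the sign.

A lump-sum tax change of +¥14 trillion shifts disposable income by −¥14 trillion; first-round consumption changes by −c × ΔT = −0.682 × (+¥14 trillion) = −¥9.548 trillion.
Expenditure multiplier = 1/(1 − c + m) = 1/(1 − 0.682 + 0.17) = 1/0.488 ≈ 2.049.
The tax multiplier is −c × k ≈ −1.398, so ΔY = k × (−c·ΔT) = (−¥9.548 trillion) / 0.488 ≈ −¥20 trillion.

−¥20 trillion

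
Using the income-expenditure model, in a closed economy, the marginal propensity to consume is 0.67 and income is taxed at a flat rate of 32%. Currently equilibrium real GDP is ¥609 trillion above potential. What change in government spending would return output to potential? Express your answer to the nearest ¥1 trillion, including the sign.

−¥332 trillion

Spending multiplier = 1/(1 − c(1−t)) = 1/(1 − 0.67×0.68) = 1/0.5444 ≈ 1.837.
Need ΔY = −¥609 trillion, so ΔG = ΔY/k = (−¥609 trillion) × 0.5444 ≈ −¥332 trillion.
The government should cut government spending by ¥332 trillion.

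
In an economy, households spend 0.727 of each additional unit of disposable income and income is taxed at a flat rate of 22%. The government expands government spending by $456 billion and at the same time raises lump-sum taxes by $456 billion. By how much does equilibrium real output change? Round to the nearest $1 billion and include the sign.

Expenditure multiplier = 1/(1 − c(1−t)) = 1/(1 − 0.727×0.78) = 1/0.43294 ≈ 2.31.
ΔG contributes k·ΔG = (+$456 billion) / 0.43294 ≈ +$1,053.3 billion.
ΔT of +$456 billion changes first-round spending by −c·ΔT = −$331.512 billion, contributing k·(−c·ΔT) = (−$331.512 billion) / 0.43294 ≈ −$765.7 billion.
Net ΔY = k(ΔG − c·ΔT) = (+$124.488 billion) / 0.43294 ≈ +$288 billion.

+$288 billion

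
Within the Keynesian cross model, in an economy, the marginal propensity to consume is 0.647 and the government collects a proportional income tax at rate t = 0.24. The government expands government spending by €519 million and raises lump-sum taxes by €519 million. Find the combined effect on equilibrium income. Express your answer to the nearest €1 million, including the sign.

+€360 million

Expenditure multiplier = 1/(1 − c(1−t)) = 1/(1 − 0.647×0.76) = 1/0.50828 ≈ 1.967.
ΔG contributes k·ΔG = (+€519 million) / 0.50828 ≈ +€1,021.1 million.
ΔT of +€519 million changes first-round spending by −c·ΔT = −€335.793 million, contributing k·(−c·ΔT) = (−€335.793 million) / 0.50828 ≈ −€660.6 million.
Net ΔY = k(ΔG − c·ΔT) = (+€183.207 million) / 0.50828 ≈ +€360 million.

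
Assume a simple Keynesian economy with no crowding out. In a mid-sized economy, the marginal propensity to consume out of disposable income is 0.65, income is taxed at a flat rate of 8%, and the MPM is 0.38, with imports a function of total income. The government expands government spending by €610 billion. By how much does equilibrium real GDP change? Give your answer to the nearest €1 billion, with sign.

+€780 billion

Spending multiplier = 1/(1 − c(1−t) + m) = 1/(1 − 0.65×0.92 + 0.38) = 1/0.782 ≈ 1.279.
ΔY = k × ΔG = (+€610 billion) / 0.782 ≈ +€780 billion.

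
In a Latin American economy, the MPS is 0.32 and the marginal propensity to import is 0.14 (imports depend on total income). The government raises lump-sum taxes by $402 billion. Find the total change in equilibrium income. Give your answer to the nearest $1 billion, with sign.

−$594 billion

MPC = 1 − MPS = 1 − 0.32 = 0.68.
A lump-sum tax change of +$402 billion shifts disposable income by −$402 billion; first-round consumption changes by −c × ΔT = −0.68 × (+$402 billion) = −$273.36 billion.
Expenditure multiplier = 1/(1 − c + m) = 1/(1 − 0.68 + 0.14) = 1/0.46 ≈ 2.174.
The tax multiplier is −c × k ≈ −1.478, so ΔY = k × (−c·ΔT) = (−$273.36 billion) / 0.46 ≈ −$594 billion.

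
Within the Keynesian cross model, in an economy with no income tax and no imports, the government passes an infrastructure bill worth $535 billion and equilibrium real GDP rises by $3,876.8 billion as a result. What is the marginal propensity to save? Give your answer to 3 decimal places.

Implied spending multiplier k = ΔY/ΔG = 3,876.8/535 ≈ 7.2464.
Since k = 1/(1 − MPC), MPC = 1 − 1/k = 1 − ΔG/ΔY = 1 − 535/3,876.8 ≈ 0.862.
MPS = 1 − MPC = 0.138.

0.138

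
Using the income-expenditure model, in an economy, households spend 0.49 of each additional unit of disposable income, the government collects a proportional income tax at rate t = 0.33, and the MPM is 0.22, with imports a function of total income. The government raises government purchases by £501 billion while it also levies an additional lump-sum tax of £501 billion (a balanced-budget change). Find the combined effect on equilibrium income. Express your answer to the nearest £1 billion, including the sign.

+£287 billion

Expenditure multiplier = 1/(1 − c(1−t) + m) = 1/(1 − 0.49×0.67 + 0.22) = 1/0.8917 ≈ 1.121.
ΔG contributes k·ΔG = (+£501 billion) / 0.8917 ≈ +£561.8 billion.
ΔT of +£501 billion changes first-round spending by −c·ΔT = −£245.49 billion, contributing k·(−c·ΔT) = (−£245.49 billion) / 0.8917 ≈ −£275.3 billion.
Net ΔY = k(ΔG − c·ΔT) = (+£255.51 billion) / 0.8917 ≈ +£287 billion.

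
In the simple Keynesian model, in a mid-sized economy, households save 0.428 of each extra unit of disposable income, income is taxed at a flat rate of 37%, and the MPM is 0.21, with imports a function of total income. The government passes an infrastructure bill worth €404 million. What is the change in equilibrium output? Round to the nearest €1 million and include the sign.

MPC = 1 − MPS = 1 − 0.428 = 0.572.
Expenditure multiplier = 1/(1 − c(1−t) + m) = 1/(1 − 0.572×0.63 + 0.21) = 1/0.84964 ≈ 1.177.
ΔY = k × ΔG = (+€404 million) / 0.84964 ≈ +€475 million.

+€475 million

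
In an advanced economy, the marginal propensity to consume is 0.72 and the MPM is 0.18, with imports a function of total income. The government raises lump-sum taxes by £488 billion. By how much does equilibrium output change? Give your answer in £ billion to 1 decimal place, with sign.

−£763.8 billion

A lump-sum tax change of +£488 billion shifts disposable income by −£488 billion; first-round consumption changes by −c × ΔT = −0.72 × (+£488 billion) = −£351.36 billion.
Expenditure multiplier = 1/(1 − c + m) = 1/(1 − 0.72 + 0.18) = 1/0.46 ≈ 2.174.
The tax multiplier is −c × k ≈ −1.565, so ΔY = k × (−c·ΔT) = (−£351.36 billion) / 0.46 ≈ −£763.8 billion.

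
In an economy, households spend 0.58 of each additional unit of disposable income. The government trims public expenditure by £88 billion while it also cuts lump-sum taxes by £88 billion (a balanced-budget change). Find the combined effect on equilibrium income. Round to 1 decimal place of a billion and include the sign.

Expenditure multiplier = 1/(1 − MPC) = 1/(1 − 0.58) = 1/0.42 ≈ 2.381.
ΔG contributes k·ΔG = (−£88 billion) / 0.42 ≈ −£209.5 billion.
ΔT of −£88 billion changes first-round spending by −c·ΔT = +£51.04 billion, contributing k·(−c·ΔT) = (+£51.04 billion) / 0.42 ≈ +£121.5 billion.
With ΔG = ΔT and no other leakages, the balanced-budget multiplier is 1, so ΔY = ΔG = −£88 billion.

−£88.0 billion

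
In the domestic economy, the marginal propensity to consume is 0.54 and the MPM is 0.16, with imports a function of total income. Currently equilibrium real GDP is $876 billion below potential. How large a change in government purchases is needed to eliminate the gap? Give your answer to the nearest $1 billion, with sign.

+$543 billion

Spending multiplier = 1/(1 − c + m) = 1/(1 − 0.54 + 0.16) = 1/0.62 ≈ 1.613.
Need ΔY = +$876 billion, so ΔG = ΔY/k = (+$876 billion) × 0.62 ≈ +$543 billion.
The government should increase government purchases by $543 billion.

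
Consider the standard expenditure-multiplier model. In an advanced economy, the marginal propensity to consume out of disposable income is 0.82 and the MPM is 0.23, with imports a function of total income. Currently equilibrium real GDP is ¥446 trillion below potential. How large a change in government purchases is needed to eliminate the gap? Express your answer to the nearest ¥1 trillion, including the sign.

+¥183 trillion

Spending multiplier = 1/(1 − c + m) = 1/(1 − 0.82 + 0.23) = 1/0.41 ≈ 2.439.
Need ΔY = +¥446 trillion, so ΔG = ΔY/k = (+¥446 trillion) × 0.41 ≈ +¥183 trillion.
The government should increase government purchases by ¥183 trillion.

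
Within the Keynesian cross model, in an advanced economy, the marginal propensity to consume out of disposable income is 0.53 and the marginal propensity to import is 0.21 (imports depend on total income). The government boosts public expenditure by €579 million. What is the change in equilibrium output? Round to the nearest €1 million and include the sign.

Expenditure multiplier = 1/(1 − c + m) = 1/(1 − 0.53 + 0.21) = 1/0.68 ≈ 1.471.
ΔY = k × ΔG = (+€579 million) / 0.68 ≈ +€851 million.

+€851 million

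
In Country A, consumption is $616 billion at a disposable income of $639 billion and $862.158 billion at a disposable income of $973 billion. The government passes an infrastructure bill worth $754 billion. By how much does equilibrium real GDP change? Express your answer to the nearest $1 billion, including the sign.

MPC = ΔC/ΔYd = (862.158 − 616)/(973 − 639) = 246.158/334 = 0.737.
Spending multiplier = 1/(1 − MPC) = 1/(1 − 0.737) = 1/0.263 ≈ 3.802.
ΔY = k × ΔG = (+$754 billion) / 0.263 ≈ +$2,867 billion.

+$2,867 billion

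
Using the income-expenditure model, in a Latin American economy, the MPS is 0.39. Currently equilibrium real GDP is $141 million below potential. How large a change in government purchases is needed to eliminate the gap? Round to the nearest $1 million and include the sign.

MPC = 1 − MPS = 1 − 0.39 = 0.61.
Spending multiplier = 1/(1 − MPC) = 1/(1 − 0.61) = 1/0.39 ≈ 2.564.
Need ΔY = +$141 million, so ΔG = ΔY/k = (+$141 million) × 0.39 ≈ +$55 million.
The government should increase government purchases by $55 million.

+$55 million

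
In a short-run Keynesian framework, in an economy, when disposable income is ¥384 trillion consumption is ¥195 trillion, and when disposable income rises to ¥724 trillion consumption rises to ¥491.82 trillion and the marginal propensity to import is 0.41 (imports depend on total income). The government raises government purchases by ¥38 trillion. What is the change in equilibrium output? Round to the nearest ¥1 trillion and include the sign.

MPC = ΔC/ΔYd = (491.82 − 195)/(724 − 384) = 296.82/340 = 0.873.
Expenditure multiplier = 1/(1 − c + m) = 1/(1 − 0.873 + 0.41) = 1/0.537 ≈ 1.862.
ΔY = k × ΔG = (+¥38 trillion) / 0.537 ≈ +¥71 trillion.

+¥71 trillion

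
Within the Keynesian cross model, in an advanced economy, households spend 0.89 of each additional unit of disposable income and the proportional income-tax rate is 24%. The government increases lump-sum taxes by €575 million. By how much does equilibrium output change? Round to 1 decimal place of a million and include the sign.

A lump-sum tax change of +€575 million shifts disposable income by −€575 million; first-round consumption changes by −c × ΔT = −0.89 × (+€575 million) = −€511.75 million.
Expenditure multiplier = 1/(1 − c(1−t)) = 1/(1 − 0.89×0.76) = 1/0.3236 ≈ 3.09.
The tax multiplier is −c × k ≈ −2.75, so ΔY = k × (−c·ΔT) = (−€511.75 million) / 0.3236 ≈ −€1,581.4 million.

−€1,581.4 million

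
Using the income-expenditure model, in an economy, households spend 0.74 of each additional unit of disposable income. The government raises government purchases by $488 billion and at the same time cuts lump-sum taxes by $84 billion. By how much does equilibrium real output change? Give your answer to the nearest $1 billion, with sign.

Expenditure multiplier = 1/(1 − MPC) = 1/(1 − 0.74) = 1/0.26 ≈ 3.846.
ΔG contributes k·ΔG = (+$488 billion) / 0.26 ≈ +$1,876.9 billion.
ΔT of −$84 billion changes first-round spending by −c·ΔT = +$62.16 billion, contributing k·(−c·ΔT) = (+$62.16 billion) / 0.26 ≈ +$239.1 billion.
Net ΔY = k(ΔG − c·ΔT) = (+$550.16 billion) / 0.26 = +$2,116 billion.

+$2,116 billion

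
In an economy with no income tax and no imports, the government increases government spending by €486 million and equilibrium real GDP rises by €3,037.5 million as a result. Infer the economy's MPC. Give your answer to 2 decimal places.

Implied spending multiplier k = ΔY/ΔG = 3,037.5/486 = 6.25.
Since k = 1/(1 − MPC), MPC = 1 − 1/k = 1 − ΔG/ΔY = 1 − 486/3,037.5 = 0.84.

0.84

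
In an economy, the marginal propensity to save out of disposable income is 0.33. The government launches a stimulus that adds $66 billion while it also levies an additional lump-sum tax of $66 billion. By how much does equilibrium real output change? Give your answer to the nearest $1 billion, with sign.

MPC = 1 − MPS = 1 − 0.33 = 0.67.
Expenditure multiplier = 1/(1 − MPC) = 1/(1 − 0.67) = 1/0.33 ≈ 3.03.
ΔG contributes k·ΔG = (+$66 billion) / 0.33 = +$200 billion.
ΔT of +$66 billion changes first-round spending by −c·ΔT = −$44.22 billion, contributing k·(−c·ΔT) = (−$44.22 billion) / 0.33 = −$134 billion.
With ΔG = ΔT and no other leakages, the balanced-budget multiplier is 1, so ΔY = ΔG = +$66 billion.

+$66 billion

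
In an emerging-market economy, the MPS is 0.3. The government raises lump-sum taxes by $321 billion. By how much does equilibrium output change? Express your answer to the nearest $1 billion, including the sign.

−$749 billion

MPC = 1 − MPS = 1 − 0.3 = 0.7.
A lump-sum tax change of +$321 billion shifts disposable income by −$321 billion; first-round consumption changes by −c × ΔT = −0.7 × (+$321 billion) = −$224.7 billion.
Expenditure multiplier = 1/(1 − MPC) = 1/(1 − 0.7) = 1/0.3 ≈ 3.333.
The tax multiplier is −c × k ≈ −2.333, so ΔY = k × (−c·ΔT) = (−$224.7 billion) / 0.3 = −$749 billion.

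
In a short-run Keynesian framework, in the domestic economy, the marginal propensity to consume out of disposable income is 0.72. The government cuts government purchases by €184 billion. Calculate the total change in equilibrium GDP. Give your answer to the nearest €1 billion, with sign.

Spending multiplier = 1/(1 − MPC) = 1/(1 − 0.72) = 1/0.28 ≈ 3.571.
ΔY = k × ΔG = (−€184 billion) / 0.28 ≈ −€657 billion.

−€657 billion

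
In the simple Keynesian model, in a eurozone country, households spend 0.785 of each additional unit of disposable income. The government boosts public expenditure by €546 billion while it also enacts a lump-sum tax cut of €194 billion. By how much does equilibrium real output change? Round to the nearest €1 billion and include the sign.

Expenditure multiplier = 1/(1 − MPC) = 1/(1 − 0.785) = 1/0.215 ≈ 4.651.
ΔG contributes k·ΔG = (+€546 billion) / 0.215 ≈ +€2,539.5 billion.
ΔT of −€194 billion changes first-round spending by −c·ΔT = +€152.29 billion, contributing k·(−c·ΔT) = (+€152.29 billion) / 0.215 ≈ +€708.3 billion.
Net ΔY = k(ΔG − c·ΔT) = (+€698.29 billion) / 0.215 ≈ +€3,248 billion.

+€3,248 billion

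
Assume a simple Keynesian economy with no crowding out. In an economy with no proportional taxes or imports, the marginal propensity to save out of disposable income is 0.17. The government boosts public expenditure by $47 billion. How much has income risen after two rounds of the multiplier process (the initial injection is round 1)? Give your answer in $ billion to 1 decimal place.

MPC = 1 − MPS = 1 − 0.17 = 0.83.
Round 1 adds ΔG = $47 billion; each later round is MPC = 0.83 times the previous.
After 2 rounds: 47 + 39.01 = ΔG·(1 − c^2)/(1 − c) = 47 × (1 − 0.6889)/0.17 ≈ $86 billion.

$86.0 billion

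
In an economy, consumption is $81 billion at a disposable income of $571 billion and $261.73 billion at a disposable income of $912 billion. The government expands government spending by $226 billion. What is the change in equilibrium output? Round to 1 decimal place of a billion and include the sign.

MPC = ΔC/ΔYd = (261.73 − 81)/(912 − 571) = 180.73/341 = 0.53.
Expenditure multiplier = 1/(1 − MPC) = 1/(1 − 0.53) = 1/0.47 ≈ 2.128.
ΔY = k × ΔG = (+$226 billion) / 0.47 ≈ +$480.9 billion.

+$480.9 billion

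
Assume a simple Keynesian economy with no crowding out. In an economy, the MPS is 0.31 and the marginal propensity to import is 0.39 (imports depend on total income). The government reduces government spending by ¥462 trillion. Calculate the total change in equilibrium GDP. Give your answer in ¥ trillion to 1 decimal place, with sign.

MPC = 1 − MPS = 1 − 0.31 = 0.69.
Expenditure multiplier = 1/(1 − c + m) = 1/(1 − 0.69 + 0.39) = 1/0.7 ≈ 1.429.
ΔY = k × ΔG = (−¥462 trillion) / 0.7 = −¥660 trillion.

−¥660.0 trillion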